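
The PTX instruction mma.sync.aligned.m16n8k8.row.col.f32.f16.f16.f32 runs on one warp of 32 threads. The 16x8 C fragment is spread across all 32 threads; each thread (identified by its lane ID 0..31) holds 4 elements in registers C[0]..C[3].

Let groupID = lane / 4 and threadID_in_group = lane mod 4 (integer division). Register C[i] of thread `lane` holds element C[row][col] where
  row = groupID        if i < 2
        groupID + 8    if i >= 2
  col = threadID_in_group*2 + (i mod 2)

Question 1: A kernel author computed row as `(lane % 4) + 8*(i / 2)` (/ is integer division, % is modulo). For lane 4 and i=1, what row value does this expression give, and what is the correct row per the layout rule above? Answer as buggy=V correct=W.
buggy=0 correct=1

`(lane % 4) + 8*(i / 2)`[4,1]->0
lane 4->4/4=1, 4 mod 4=0
i=1  r:1+0->1  c:2·0+1->1
row: 0 vs 1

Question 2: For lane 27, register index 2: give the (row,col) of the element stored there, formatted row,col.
lane 27=>27/4=6, 27 mod 4=3
i=2  r:6+8=>14  c:2·3+0=>6

14,6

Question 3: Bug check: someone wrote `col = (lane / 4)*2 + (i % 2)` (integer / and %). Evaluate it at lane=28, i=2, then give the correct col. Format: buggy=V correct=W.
buggy=14 correct=0

`(lane / 4)*2 + (i % 2)`[28,2]→14
lane 28→28/4=7, 28 mod 4=0
i=2  r:7+8→15  c:2·0+0→0
col: 14 vs 0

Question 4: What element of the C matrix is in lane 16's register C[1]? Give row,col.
lane 16=>16/4=4, 16 mod 4=0
i=1  r:4+0=>4  c:2·0+1=>1

4,1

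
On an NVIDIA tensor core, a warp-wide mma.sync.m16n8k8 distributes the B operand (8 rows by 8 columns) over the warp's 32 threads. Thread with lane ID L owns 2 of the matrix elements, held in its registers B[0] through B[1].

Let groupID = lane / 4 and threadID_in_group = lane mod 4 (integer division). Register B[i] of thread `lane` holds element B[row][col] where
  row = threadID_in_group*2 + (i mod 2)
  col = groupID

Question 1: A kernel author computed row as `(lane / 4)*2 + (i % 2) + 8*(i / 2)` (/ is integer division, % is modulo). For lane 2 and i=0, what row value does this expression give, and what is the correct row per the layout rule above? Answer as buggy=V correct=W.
`(lane / 4)*2 + (i % 2) + 8*(i / 2)`[2,0]⇒0
lane 2⇒2/4=0, 2 mod 4=2
i=0  r:2·2+0⇒4  c:0
row: 0 vs 4

buggy=0 correct=4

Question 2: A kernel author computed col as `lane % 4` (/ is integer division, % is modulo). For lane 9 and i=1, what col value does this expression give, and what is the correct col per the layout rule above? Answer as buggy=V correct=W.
buggy=1 correct=2

`lane % 4`[9,1]⇒1
L=9⇒gr=9>>2=2, th=9&3=1
[1]⇒row 1·2+1=3  col gr=2
col: 1 vs 2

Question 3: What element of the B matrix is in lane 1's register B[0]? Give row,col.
2,0

1: grp=0,tig=1
[0] (1*2+0,0) = (2,0)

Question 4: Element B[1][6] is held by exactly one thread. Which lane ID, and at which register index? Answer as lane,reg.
24,1

c=6->g=6  r=1->t=0,b0=1
L=6*4+0=24  i=1=1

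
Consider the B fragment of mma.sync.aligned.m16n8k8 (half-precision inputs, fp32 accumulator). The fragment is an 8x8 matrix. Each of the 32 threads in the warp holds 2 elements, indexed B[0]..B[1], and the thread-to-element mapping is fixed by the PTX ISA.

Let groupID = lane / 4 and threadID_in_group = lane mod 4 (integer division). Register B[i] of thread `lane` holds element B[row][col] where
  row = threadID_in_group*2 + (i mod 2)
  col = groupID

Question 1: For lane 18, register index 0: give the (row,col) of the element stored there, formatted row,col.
L=18->gid=18>>2=4, tid=18&3=2
[0]->row 2·2+0=4  col gid=4

4,4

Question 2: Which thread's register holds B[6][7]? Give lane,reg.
31,0

c:7=>grp=7  r:6=>tig=3,lo=0
L=7*4+3=31  i=0=0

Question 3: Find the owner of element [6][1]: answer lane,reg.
7,0

c:1=>grp=1  r:6=>tig=3,lo=0
L=1*4+3=7  i=0=0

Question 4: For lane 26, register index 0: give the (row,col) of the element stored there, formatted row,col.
4,6

L=26->g=26>>2=6, t=26&3=2
[0]->row 2·2+0=4  col g=6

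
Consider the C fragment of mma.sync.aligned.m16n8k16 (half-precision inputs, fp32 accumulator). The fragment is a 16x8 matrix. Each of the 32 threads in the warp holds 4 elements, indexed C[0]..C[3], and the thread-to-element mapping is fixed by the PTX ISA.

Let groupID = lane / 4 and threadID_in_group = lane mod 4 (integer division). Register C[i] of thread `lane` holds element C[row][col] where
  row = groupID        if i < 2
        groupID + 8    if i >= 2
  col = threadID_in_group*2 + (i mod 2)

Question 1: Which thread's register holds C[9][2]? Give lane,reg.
5,2

r=9⇒gr=1,Rb=1  c=2⇒th=1,odd=0
L=1*4+1=5  i=1*2+0=2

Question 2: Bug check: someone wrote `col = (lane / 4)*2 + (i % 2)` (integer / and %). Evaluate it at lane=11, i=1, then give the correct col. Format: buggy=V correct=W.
`(lane / 4)*2 + (i % 2)`[11,1]=>5
lane 11: grp=2 (11/4), tig=3 (11%4)
i=1: r=2+0=2, c=3*2+1=7
col: 5 vs 7

buggy=5 correct=7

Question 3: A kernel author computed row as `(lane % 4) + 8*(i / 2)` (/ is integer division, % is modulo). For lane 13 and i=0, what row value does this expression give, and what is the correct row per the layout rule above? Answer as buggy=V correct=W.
buggy=1 correct=3

`(lane % 4) + 8*(i / 2)`[13,0]→1
lane 13: G=3 (13/4), T=1 (13%4)
i=0: r=3+0=3, c=1*2+0=2
row: 1 vs 3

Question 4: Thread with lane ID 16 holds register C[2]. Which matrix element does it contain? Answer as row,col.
L=16→G=16>>2=4, T=16&3=0
[2]→row 4+8=12  col 0·2+0=0

12,0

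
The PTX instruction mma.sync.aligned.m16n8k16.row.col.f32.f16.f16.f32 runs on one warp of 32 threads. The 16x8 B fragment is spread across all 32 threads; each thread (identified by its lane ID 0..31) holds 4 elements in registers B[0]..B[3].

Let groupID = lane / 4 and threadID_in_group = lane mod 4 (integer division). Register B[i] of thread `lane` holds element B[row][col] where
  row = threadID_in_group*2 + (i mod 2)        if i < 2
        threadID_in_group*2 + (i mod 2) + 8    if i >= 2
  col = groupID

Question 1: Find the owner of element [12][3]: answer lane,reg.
14,2

c=3->g=3  r=12->rb=1,t=2,b0=0
L=3*4+2=14  i=1*2+0=2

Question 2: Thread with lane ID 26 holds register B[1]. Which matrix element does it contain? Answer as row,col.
5,6

lane 26->26/4=6, 26 mod 4=2
i=1  r:2·2+1+0->5  c:6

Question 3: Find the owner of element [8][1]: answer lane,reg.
4,2

c: 1->gid=1  r: 8->r8=1,tid=0,i&1=0
L=1*4+0=4  i=1*2+0=2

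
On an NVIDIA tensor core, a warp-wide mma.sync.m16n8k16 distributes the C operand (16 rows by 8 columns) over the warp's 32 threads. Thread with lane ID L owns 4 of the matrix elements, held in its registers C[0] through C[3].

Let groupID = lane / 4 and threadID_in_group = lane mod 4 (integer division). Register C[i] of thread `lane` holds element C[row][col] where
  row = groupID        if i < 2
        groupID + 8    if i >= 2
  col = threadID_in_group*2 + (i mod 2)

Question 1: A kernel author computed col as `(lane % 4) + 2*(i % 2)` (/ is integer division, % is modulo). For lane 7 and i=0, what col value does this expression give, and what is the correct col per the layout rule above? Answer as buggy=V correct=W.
`(lane % 4) + 2*(i % 2)`[7,0]⇒3
lane 7⇒7/4=1, 7 mod 4=3
i=0  r:1+0⇒1  c:2·3+0⇒6
col: 3 vs 6

buggy=3 correct=6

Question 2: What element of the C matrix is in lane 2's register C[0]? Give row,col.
0,4

lane 2=>2/4=0, 2 mod 4=2
i=0  r:0+0=>0  c:2·2+0=>4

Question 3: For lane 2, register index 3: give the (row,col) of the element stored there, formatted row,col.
8,5

L=2=>grp=2>>2=0, tig=2&3=2
[3]=>row 0+8=8  col 2·2+1=5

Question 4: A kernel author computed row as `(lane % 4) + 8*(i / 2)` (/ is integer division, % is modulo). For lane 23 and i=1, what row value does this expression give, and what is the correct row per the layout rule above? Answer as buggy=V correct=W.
`(lane % 4) + 8*(i / 2)`[23,1]=>3
L=23=>grp=23>>2=5, tig=23&3=3
[1]=>row 5+0=5  col 3·2+1=7
row: 3 vs 5

buggy=3 correct=5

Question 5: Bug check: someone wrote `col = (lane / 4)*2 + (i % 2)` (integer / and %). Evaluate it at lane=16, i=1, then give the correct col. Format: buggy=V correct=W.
buggy=9 correct=1

`(lane / 4)*2 + (i % 2)`[16,1]=>9
16: grp=4,tig=0
[1] (4+0,0*2+1) = (4,1)
col: 9 vs 1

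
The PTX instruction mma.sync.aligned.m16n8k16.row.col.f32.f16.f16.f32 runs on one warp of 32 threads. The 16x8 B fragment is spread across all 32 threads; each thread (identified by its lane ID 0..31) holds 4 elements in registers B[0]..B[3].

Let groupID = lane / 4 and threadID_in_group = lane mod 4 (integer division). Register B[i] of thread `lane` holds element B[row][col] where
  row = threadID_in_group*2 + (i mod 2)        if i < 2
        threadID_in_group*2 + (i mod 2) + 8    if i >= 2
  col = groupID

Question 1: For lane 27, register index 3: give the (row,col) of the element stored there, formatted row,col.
15,6

L=27⇒gr=27>>2=6, th=27&3=3
[3]⇒row 3·2+1+8=15  col gr=6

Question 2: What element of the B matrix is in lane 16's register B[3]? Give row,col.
9,4

L=16->g=16>>2=4, t=16&3=0
[3]->row 0·2+1+8=9  col g=4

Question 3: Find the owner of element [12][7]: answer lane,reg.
c=7⇒gr=7  r=12⇒Rb=1,th=2,odd=0
L=7*4+2=30  i=1*2+0=2

30,2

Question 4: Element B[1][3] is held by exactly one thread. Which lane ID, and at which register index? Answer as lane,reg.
c=3->g=3  r=1->rb=0,t=0,b0=1
L=3*4+0=12  i=0*2+1=1

12,1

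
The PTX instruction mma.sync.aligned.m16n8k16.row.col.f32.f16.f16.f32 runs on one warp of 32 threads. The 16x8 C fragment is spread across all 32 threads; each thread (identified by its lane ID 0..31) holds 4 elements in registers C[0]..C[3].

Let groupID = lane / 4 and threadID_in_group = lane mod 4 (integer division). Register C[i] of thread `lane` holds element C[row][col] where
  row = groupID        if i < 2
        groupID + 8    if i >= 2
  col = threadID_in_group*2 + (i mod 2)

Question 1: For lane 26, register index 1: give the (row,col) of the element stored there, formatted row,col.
6,5

lane 26->26/4=6, 26 mod 4=2
i=1  r:6+0->6  c:2·2+1->5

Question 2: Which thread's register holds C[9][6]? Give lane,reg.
r=9⇒gr=1,Rb=1  c=6⇒th=3,odd=0
L=1*4+3=7  i=1*2+0=2

7,2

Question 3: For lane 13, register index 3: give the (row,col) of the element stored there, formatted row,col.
lane 13=>13/4=3, 13 mod 4=1
i=3  r:3+8=>11  c:2·1+1=>3

11,3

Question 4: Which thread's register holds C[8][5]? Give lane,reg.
r:8=>grp=0,rB=1  c:5=>tig=2,lo=1
L=0*4+2=2  i=1*2+1=3

2,3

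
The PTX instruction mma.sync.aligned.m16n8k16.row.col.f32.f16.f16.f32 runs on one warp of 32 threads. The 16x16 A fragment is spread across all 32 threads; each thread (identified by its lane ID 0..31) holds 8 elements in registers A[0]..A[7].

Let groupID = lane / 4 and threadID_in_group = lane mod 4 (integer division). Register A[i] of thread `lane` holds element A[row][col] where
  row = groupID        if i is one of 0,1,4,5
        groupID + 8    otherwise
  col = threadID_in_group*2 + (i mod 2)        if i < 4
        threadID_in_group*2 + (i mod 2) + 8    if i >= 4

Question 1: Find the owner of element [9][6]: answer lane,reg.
r=9->g=1,rb=1  c=6->cb=0,t=3,b0=0
L=1*4+3=7  i=0*4+1*2+0=2

7,2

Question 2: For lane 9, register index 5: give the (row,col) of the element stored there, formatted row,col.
2,11

L=9⇒gr=9>>2=2, th=9&3=1
[5]⇒row 2+0=2  col 1·2+1+8=11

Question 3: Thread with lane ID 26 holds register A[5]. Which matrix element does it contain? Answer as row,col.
6,13

lane 26=>26/4=6, 26 mod 4=2
i=5  r:6+0=>6  c:2·2+1+8=>13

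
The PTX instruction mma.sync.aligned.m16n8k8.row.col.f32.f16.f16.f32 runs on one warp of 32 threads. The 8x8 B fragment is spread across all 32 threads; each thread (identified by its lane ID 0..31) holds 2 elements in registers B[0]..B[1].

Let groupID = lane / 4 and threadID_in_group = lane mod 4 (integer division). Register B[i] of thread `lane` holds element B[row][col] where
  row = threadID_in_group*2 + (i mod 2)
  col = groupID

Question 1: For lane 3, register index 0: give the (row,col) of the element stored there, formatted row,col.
6,0

L=3⇒gr=3>>2=0, th=3&3=3
[0]⇒row 3·2+0=6  col gr=0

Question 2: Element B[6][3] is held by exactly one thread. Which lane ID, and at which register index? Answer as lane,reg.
c=3->g=3  r=6->t=3,b0=0
L=3*4+3=15  i=0=0

15,0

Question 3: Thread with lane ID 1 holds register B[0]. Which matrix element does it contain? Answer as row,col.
lane 1: grp=0 (1/4), tig=1 (1%4)
i=0: r=1*2+0=2, c=grp=0

2,0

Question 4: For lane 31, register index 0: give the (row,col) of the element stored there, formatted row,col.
L=31→G=31>>2=7, T=31&3=3
[0]→row 3·2+0=6  col G=7

6,7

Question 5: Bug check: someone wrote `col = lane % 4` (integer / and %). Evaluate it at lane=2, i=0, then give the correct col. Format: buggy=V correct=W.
`lane % 4`[2,0]->2
2: g=0,t=2
[0] (2*2+0,0) = (4,0)
col: 2 vs 0

buggy=2 correct=0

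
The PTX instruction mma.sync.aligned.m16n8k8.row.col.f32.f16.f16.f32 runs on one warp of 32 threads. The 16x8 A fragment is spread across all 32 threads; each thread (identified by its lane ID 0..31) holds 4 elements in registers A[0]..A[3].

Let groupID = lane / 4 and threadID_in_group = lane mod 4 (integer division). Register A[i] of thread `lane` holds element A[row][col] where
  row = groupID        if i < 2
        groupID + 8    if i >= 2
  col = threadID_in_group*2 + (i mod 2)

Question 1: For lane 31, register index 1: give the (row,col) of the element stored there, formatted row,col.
lane 31: gr=7 (31/4), th=3 (31%4)
i=1: r=7+0=7, c=3*2+1=7

7,7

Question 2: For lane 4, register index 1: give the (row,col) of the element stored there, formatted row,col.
L=4→G=4>>2=1, T=4&3=0
[1]→row 1+0=1  col 0·2+1=1

1,1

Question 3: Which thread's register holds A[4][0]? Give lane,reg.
r: 4->gid=4,r8=0  c: 0->tid=0,i&1=0
L=4*4+0=16  i=0*2+0=0

16,0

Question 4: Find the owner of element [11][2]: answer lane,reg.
r=11->g=3,rb=1  c=2->t=1,b0=0
L=3*4+1=13  i=1*2+0=2

13,2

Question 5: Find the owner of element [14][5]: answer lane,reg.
r=14→G=6,rhi=1  c=5→T=2,p=1
L=6*4+2=26  i=1*2+1=3

26,3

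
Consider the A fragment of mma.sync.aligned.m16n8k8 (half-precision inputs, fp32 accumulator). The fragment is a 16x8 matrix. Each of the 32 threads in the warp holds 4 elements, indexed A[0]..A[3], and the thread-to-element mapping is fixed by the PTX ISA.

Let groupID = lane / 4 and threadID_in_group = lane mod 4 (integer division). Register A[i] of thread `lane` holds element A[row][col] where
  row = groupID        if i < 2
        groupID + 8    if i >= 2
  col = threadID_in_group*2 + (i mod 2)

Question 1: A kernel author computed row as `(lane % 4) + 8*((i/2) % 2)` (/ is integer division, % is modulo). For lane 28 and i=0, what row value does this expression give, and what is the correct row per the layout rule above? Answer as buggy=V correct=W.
`(lane % 4) + 8*((i/2) % 2)`[28,0]=>0
28: grp=7,tig=0
[0] (7+0,0*2+0) = (7,0)
row: 0 vs 7

buggy=0 correct=7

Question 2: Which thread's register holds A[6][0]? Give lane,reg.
24,0

r:6=>grp=6,rB=0  c:0=>tig=0,lo=0
L=6*4+0=24  i=0*2+0=0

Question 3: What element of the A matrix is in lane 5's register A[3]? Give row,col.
5: G=1,T=1
[3] (1+8,1*2+1) = (9,3)

9,3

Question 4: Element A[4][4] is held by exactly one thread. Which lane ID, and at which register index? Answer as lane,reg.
r=4->g=4,rb=0  c=4->t=2,b0=0
L=4*4+2=18  i=0*2+0=0

18,0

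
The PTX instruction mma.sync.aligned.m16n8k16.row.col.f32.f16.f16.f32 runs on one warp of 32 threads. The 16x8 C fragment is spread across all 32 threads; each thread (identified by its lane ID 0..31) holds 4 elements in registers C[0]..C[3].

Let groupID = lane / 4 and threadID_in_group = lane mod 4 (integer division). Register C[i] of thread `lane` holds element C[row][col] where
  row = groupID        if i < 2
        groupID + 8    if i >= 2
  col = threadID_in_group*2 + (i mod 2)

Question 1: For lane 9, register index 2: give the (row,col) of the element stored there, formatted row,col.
10,2

L=9⇒gr=9>>2=2, th=9&3=1
[2]⇒row 2+8=10  col 1·2+0=2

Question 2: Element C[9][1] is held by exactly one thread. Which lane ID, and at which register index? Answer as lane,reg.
r=9⇒gr=1,Rb=1  c=1⇒th=0,odd=1
L=1*4+0=4  i=1*2+1=3

4,3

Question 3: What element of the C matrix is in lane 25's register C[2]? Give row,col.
14,2

L=25=>grp=25>>2=6, tig=25&3=1
[2]=>row 6+8=14  col 1·2+0=2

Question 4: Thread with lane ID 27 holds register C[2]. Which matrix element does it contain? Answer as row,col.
14,6

lane 27: gid=6 (27/4), tid=3 (27%4)
i=2: r=6+8=14, c=3*2+0=6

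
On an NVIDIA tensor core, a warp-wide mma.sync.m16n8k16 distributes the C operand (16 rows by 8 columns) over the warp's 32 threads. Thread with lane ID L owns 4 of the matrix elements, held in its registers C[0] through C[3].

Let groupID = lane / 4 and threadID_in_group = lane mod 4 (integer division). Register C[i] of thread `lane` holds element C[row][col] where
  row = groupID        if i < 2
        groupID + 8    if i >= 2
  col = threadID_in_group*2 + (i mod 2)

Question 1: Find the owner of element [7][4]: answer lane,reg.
30,0

r=7⇒gr=7,Rb=0  c=4⇒th=2,odd=0
L=7*4+2=30  i=0*2+0=0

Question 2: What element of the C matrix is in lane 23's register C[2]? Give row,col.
13,6

L=23=>grp=23>>2=5, tig=23&3=3
[2]=>row 5+8=13  col 3·2+0=6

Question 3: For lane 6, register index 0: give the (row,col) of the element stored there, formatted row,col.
1,4

6: gr=1,th=2
[0] (1+0,2*2+0) = (1,4)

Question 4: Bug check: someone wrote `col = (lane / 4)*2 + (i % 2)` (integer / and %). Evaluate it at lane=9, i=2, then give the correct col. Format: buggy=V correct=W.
buggy=4 correct=2

`(lane / 4)*2 + (i % 2)`[9,2]=>4
lane 9=>9/4=2, 9 mod 4=1
i=2  r:2+8=>10  c:2·1+0=>2
col: 4 vs 2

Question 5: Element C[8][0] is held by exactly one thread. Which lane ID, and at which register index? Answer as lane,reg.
0,2

r=8->g=0,rb=1  c=0->t=0,b0=0
L=0*4+0=0  i=1*2+0=2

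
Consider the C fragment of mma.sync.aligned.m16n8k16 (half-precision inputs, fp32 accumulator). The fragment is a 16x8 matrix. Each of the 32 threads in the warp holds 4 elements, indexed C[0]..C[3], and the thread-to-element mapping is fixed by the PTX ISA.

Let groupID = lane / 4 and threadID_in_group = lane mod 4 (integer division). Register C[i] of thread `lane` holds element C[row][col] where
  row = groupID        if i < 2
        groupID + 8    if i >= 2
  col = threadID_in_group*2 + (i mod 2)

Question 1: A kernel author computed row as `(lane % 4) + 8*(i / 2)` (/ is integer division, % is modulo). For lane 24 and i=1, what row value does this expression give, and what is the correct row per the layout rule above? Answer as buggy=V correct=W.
buggy=0 correct=6

`(lane % 4) + 8*(i / 2)`[24,1]→0
24: G=6,T=0
[1] (6+0,0*2+1) = (6,1)
row: 0 vs 6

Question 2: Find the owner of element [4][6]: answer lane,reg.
r=4⇒gr=4,Rb=0  c=6⇒th=3,odd=0
L=4*4+3=19  i=0*2+0=0

19,0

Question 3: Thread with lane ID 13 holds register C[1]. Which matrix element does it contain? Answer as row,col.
3,3

lane 13→13/4=3, 13 mod 4=1
i=1  r:3+0→3  c:2·1+1→3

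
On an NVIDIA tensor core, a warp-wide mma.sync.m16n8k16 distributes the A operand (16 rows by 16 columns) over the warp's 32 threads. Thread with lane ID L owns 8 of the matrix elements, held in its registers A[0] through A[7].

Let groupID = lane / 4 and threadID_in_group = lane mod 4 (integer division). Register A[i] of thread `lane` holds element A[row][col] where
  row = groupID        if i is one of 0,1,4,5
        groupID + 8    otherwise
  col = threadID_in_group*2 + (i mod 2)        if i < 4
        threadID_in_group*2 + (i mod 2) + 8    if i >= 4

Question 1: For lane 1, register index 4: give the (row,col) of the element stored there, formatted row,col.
0,10

lane 1: gr=0 (1/4), th=1 (1%4)
i=4: r=0+0=0, c=1*2+0+8=10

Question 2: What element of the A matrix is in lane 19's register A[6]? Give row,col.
lane 19: gr=4 (19/4), th=3 (19%4)
i=6: r=4+8=12, c=3*2+0+8=14

12,14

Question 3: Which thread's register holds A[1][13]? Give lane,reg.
6,5

r: 1->gid=1,r8=0  c: 13->c8=1,tid=2,i&1=1
L=1*4+2=6  i=1*4+0*2+1=5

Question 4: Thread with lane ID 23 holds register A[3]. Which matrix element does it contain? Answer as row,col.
13,7

23: grp=5,tig=3
[3] (5+8,3*2+1+0) = (13,7)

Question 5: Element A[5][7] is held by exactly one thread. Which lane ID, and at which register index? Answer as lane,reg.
r: 5->gid=5,r8=0  c: 7->c8=0,tid=3,i&1=1
L=5*4+3=23  i=0*4+0*2+1=1

23,1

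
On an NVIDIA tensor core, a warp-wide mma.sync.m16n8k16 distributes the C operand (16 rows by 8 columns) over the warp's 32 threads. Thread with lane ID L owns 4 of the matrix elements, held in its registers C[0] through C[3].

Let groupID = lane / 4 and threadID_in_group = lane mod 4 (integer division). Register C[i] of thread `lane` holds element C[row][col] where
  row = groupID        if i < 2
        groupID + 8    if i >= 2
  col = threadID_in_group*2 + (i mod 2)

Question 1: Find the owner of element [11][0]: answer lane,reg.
r=11→G=3,rhi=1  c=0→T=0,p=0
L=3*4+0=12  i=1*2+0=2

12,2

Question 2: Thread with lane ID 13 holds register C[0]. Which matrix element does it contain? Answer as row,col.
L=13=>grp=13>>2=3, tig=13&3=1
[0]=>row 3+0=3  col 1·2+0=2

3,2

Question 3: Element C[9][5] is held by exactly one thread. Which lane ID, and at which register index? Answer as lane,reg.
6,3

r=9→G=1,rhi=1  c=5→T=2,p=1
L=1*4+2=6  i=1*2+1=3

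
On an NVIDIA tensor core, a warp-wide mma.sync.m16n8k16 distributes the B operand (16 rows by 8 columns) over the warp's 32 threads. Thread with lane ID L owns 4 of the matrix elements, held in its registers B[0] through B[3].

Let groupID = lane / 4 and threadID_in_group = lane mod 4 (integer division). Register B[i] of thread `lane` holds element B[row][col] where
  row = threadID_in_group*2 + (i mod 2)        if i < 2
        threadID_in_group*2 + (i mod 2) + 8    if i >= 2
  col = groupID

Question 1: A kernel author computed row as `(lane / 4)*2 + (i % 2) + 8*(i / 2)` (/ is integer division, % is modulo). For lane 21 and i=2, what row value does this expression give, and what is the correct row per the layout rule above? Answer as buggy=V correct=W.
buggy=18 correct=10

`(lane / 4)*2 + (i % 2) + 8*(i / 2)`[21,2]⇒18
lane 21⇒21/4=5, 21 mod 4=1
i=2  r:2·1+0+8⇒10  c:5
row: 18 vs 10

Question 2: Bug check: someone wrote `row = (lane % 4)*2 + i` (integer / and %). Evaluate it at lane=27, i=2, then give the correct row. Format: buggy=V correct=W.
buggy=8 correct=14

`(lane % 4)*2 + i`[27,2]→8
27: G=6,T=3
[2] (3*2+0+8,6) = (14,6)
row: 8 vs 14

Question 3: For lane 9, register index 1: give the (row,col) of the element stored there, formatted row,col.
3,2

lane 9: gid=2 (9/4), tid=1 (9%4)
i=1: r=1*2+1+0=3, c=gid=2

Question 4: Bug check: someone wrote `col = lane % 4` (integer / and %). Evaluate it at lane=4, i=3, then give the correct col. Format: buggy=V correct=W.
`lane % 4`[4,3]->0
lane 4: gid=1 (4/4), tid=0 (4%4)
i=3: r=0*2+1+8=9, c=gid=1
col: 0 vs 1

buggy=0 correct=1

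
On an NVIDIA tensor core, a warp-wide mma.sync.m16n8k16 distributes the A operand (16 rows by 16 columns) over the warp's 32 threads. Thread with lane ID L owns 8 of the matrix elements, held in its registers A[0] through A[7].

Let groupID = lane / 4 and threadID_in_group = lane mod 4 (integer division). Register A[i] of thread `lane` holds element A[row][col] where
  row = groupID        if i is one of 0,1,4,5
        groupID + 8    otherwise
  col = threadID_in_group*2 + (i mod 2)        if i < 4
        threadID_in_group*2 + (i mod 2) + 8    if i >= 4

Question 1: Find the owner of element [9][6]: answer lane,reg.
7,2

r:9=>grp=1,rB=1  c:6=>cB=0,tig=3,lo=0
L=1*4+3=7  i=0*4+1*2+0=2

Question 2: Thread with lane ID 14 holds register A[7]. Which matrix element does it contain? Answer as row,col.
11,13

lane 14: G=3 (14/4), T=2 (14%4)
i=7: r=3+8=11, c=2*2+1+8=13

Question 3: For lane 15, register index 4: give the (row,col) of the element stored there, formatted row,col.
3,14

L=15→G=15>>2=3, T=15&3=3
[4]→row 3+0=3  col 3·2+0+8=14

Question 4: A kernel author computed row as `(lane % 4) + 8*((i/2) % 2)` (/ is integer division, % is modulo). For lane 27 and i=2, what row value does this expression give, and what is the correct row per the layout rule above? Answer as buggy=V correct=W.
`(lane % 4) + 8*((i/2) % 2)`[27,2]⇒11
27: gr=6,th=3
[2] (6+8,3*2+0+0) = (14,6)
row: 11 vs 14

buggy=11 correct=14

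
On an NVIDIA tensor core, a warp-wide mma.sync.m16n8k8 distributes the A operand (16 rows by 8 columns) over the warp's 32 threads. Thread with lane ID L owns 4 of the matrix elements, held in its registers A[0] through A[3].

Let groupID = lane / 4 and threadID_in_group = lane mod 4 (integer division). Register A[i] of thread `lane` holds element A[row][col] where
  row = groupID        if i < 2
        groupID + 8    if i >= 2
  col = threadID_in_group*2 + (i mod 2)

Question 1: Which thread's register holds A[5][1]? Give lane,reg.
20,1

r=5→G=5,rhi=0  c=1→T=0,p=1
L=5*4+0=20  i=0*2+1=1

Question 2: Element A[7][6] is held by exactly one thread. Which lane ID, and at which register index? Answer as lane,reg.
r=7⇒gr=7,Rb=0  c=6⇒th=3,odd=0
L=7*4+3=31  i=0*2+0=0

31,0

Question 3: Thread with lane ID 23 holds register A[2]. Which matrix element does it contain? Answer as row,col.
L=23->g=23>>2=5, t=23&3=3
[2]->row 5+8=13  col 3·2+0=6

13,6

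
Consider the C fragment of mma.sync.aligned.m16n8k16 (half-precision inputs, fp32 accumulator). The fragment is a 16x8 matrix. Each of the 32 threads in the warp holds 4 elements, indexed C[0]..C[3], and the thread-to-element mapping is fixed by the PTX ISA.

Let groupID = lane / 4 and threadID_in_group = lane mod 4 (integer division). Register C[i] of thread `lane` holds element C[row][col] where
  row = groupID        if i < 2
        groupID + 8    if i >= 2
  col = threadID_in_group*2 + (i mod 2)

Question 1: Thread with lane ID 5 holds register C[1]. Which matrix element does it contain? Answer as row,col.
lane 5: gid=1 (5/4), tid=1 (5%4)
i=1: r=1+0=1, c=1*2+1=3

1,3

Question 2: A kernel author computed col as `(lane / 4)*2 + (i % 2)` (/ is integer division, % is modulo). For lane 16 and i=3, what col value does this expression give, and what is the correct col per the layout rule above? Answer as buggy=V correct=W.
`(lane / 4)*2 + (i % 2)`[16,3]->9
L=16->g=16>>2=4, t=16&3=0
[3]->row 4+8=12  col 0·2+1=1
col: 9 vs 1

buggy=9 correct=1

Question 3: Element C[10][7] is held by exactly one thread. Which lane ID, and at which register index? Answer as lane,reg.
r=10→G=2,rhi=1  c=7→T=3,p=1
L=2*4+3=11  i=1*2+1=3

11,3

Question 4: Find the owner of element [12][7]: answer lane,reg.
19,3

r=12->g=4,rb=1  c=7->t=3,b0=1
L=4*4+3=19  i=1*2+1=3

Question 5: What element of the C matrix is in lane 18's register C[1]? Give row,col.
4,5

lane 18→18/4=4, 18 mod 4=2
i=1  r:4+0→4  c:2·2+1→5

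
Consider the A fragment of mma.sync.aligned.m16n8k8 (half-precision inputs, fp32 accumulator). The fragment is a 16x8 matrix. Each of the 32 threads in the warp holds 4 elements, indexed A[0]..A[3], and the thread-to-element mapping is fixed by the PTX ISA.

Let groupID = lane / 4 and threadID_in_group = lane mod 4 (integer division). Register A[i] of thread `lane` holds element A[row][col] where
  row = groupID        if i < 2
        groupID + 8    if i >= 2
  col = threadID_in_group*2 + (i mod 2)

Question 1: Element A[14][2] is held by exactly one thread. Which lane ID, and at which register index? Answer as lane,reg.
r=14->g=6,rb=1  c=2->t=1,b0=0
L=6*4+1=25  i=1*2+0=2

25,2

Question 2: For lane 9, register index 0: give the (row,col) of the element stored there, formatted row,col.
2,2

L=9=>grp=9>>2=2, tig=9&3=1
[0]=>row 2+0=2  col 1·2+0=2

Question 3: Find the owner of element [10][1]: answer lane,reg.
r: 10->gid=2,r8=1  c: 1->tid=0,i&1=1
L=2*4+0=8  i=1*2+1=3

8,3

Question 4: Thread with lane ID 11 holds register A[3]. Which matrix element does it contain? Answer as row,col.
11: g=2,t=3
[3] (2+8,3*2+1) = (10,7)

10,7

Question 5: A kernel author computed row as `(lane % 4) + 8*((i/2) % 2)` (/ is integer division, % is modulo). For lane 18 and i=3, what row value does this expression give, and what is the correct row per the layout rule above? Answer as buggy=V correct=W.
buggy=10 correct=12

`(lane % 4) + 8*((i/2) % 2)`[18,3]->10
18: gid=4,tid=2
[3] (4+8,2*2+1) = (12,5)
row: 10 vs 12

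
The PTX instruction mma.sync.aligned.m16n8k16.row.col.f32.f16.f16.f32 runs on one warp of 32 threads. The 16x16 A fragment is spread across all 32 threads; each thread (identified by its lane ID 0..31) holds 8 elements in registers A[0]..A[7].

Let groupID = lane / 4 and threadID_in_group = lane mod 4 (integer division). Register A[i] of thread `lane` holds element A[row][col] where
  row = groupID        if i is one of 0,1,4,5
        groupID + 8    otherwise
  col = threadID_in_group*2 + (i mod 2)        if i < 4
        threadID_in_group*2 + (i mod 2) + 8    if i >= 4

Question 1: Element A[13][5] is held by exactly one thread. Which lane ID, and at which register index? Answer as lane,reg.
22,3

r=13→G=5,rhi=1  c=5→chi=0,T=2,p=1
L=5*4+2=22  i=0*4+1*2+1=3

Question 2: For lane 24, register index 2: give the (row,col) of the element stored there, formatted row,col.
14,0

24: G=6,T=0
[2] (6+8,0*2+0+0) = (14,0)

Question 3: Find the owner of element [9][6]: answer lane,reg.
r=9->g=1,rb=1  c=6->cb=0,t=3,b0=0
L=1*4+3=7  i=0*4+1*2+0=2

7,2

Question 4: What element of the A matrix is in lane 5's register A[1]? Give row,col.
1,3

5: grp=1,tig=1
[1] (1+0,1*2+1+0) = (1,3)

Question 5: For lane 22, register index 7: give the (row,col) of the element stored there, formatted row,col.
13,13

22: gid=5,tid=2
[7] (5+8,2*2+1+8) = (13,13)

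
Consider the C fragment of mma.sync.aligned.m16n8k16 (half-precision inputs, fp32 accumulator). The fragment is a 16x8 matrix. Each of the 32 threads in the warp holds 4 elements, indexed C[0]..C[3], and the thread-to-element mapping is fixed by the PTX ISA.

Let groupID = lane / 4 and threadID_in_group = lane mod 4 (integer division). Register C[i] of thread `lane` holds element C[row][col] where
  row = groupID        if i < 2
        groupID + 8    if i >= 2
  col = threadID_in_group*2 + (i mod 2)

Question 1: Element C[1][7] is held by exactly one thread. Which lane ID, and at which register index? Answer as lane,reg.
7,1

r=1⇒gr=1,Rb=0  c=7⇒th=3,odd=1
L=1*4+3=7  i=0*2+1=1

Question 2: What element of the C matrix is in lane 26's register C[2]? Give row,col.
26: gr=6,th=2
[2] (6+8,2*2+0) = (14,4)

14,4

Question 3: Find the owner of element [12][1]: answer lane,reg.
r: 12->gid=4,r8=1  c: 1->tid=0,i&1=1
L=4*4+0=16  i=1*2+1=3

16,3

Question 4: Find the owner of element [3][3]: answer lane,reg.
r=3⇒gr=3,Rb=0  c=3⇒th=1,odd=1
L=3*4+1=13  i=0*2+1=1

13,1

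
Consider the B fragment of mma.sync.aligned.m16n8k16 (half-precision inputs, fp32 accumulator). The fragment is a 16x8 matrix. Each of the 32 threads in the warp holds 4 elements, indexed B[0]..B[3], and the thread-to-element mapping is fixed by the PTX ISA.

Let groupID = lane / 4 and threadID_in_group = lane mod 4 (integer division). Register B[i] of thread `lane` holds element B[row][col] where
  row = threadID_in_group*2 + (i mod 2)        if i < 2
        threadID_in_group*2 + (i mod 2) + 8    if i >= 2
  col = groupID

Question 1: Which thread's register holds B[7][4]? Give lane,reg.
c:4=>grp=4  r:7=>rB=0,tig=3,lo=1
L=4*4+3=19  i=0*2+1=1

19,1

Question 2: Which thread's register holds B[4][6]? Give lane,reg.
c:6=>grp=6  r:4=>rB=0,tig=2,lo=0
L=6*4+2=26  i=0*2+0=0

26,0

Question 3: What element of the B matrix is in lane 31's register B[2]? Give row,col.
14,7

lane 31=>31/4=7, 31 mod 4=3
i=2  r:2·3+0+8=>14  c:7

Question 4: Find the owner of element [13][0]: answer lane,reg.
2,3

c=0→G=0  r=13→rhi=1,T=2,p=1
L=0*4+2=2  i=1*2+1=3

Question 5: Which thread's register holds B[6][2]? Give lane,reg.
11,0

c:2=>grp=2  r:6=>rB=0,tig=3,lo=0
L=2*4+3=11  i=0*2+0=0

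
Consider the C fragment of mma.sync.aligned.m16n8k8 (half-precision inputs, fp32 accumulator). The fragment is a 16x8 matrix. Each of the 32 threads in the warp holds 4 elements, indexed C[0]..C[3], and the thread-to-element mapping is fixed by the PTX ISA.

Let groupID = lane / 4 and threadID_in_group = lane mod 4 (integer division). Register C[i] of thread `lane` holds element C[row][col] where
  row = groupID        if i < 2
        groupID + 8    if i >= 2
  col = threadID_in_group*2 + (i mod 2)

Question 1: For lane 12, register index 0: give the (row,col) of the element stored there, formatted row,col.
3,0

L=12⇒gr=12>>2=3, th=12&3=0
[0]⇒row 3+0=3  col 0·2+0=0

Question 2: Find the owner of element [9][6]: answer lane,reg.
r=9→G=1,rhi=1  c=6→T=3,p=0
L=1*4+3=7  i=1*2+0=2

7,2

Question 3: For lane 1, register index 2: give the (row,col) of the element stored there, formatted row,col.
lane 1: g=0 (1/4), t=1 (1%4)
i=2: r=0+8=8, c=1*2+0=2

8,2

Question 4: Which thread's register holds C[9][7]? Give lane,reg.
7,3

r:9=>grp=1,rB=1  c:7=>tig=3,lo=1
L=1*4+3=7  i=1*2+1=3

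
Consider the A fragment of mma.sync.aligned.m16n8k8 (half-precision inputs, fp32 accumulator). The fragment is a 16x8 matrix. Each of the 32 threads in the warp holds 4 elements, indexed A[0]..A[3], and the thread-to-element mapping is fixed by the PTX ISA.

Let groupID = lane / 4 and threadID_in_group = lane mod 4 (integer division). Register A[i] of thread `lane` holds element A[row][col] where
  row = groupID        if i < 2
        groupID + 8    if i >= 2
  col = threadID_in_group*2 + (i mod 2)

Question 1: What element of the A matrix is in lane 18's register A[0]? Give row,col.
4,4

18: g=4,t=2
[0] (4+0,2*2+0) = (4,4)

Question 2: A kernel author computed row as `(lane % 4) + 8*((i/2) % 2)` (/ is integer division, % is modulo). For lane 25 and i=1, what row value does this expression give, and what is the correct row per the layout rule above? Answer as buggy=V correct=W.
buggy=1 correct=6

`(lane % 4) + 8*((i/2) % 2)`[25,1]->1
25: g=6,t=1
[1] (6+0,1*2+1) = (6,3)
row: 1 vs 6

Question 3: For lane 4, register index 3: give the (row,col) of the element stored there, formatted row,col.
lane 4⇒4/4=1, 4 mod 4=0
i=3  r:1+8⇒9  c:2·0+1⇒1

9,1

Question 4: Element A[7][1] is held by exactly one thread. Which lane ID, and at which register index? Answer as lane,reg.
28,1

r:7=>grp=7,rB=0  c:1=>tig=0,lo=1
L=7*4+0=28  i=0*2+1=1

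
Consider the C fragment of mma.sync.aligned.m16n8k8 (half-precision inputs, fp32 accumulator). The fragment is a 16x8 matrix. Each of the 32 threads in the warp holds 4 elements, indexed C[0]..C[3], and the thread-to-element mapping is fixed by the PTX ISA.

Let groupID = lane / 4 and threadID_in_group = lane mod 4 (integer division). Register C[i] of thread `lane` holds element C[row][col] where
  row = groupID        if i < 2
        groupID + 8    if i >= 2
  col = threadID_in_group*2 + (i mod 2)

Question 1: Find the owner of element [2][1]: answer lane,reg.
r:2=>grp=2,rB=0  c:1=>tig=0,lo=1
L=2*4+0=8  i=0*2+1=1

8,1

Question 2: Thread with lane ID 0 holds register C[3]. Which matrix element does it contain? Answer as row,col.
8,1

lane 0⇒0/4=0, 0 mod 4=0
i=3  r:0+8⇒8  c:2·0+1⇒1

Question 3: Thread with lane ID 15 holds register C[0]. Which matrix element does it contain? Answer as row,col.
3,6

L=15→G=15>>2=3, T=15&3=3
[0]→row 3+0=3  col 3·2+0=6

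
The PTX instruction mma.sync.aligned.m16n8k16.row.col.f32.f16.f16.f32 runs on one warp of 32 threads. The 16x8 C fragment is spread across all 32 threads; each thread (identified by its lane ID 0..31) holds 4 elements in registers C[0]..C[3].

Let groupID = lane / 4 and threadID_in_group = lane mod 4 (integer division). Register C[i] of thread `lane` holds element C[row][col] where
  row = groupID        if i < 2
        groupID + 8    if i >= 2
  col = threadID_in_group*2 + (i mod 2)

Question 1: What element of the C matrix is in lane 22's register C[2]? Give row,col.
lane 22: gid=5 (22/4), tid=2 (22%4)
i=2: r=5+8=13, c=2*2+0=4

13,4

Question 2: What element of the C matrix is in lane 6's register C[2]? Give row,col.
9,4

6: grp=1,tig=2
[2] (1+8,2*2+0) = (9,4)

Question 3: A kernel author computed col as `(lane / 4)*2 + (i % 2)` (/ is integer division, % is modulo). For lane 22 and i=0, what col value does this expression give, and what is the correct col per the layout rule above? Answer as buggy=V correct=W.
buggy=10 correct=4

`(lane / 4)*2 + (i % 2)`[22,0]⇒10
lane 22⇒22/4=5, 22 mod 4=2
i=0  r:5+0⇒5  c:2·2+0⇒4
col: 10 vs 4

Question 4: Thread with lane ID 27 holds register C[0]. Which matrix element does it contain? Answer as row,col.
27: gr=6,th=3
[0] (6+0,3*2+0) = (6,6)

6,6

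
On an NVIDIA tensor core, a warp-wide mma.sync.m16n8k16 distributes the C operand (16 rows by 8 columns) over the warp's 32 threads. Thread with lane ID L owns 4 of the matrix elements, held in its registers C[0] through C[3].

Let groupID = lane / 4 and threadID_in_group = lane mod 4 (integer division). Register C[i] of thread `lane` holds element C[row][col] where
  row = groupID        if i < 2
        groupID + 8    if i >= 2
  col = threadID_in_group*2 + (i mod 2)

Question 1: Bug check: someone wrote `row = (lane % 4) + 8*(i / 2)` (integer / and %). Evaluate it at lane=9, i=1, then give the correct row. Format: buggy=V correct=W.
`(lane % 4) + 8*(i / 2)`[9,1]=>1
lane 9: grp=2 (9/4), tig=1 (9%4)
i=1: r=2+0=2, c=1*2+1=3
row: 1 vs 2

buggy=1 correct=2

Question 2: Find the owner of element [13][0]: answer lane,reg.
20,2

r=13→G=5,rhi=1  c=0→T=0,p=0
L=5*4+0=20  i=1*2+0=2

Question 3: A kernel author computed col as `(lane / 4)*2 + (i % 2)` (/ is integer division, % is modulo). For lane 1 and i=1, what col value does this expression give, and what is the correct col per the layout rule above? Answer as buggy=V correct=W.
buggy=1 correct=3

`(lane / 4)*2 + (i % 2)`[1,1]->1
lane 1->1/4=0, 1 mod 4=1
i=1  r:0+0->0  c:2·1+1->3
col: 1 vs 3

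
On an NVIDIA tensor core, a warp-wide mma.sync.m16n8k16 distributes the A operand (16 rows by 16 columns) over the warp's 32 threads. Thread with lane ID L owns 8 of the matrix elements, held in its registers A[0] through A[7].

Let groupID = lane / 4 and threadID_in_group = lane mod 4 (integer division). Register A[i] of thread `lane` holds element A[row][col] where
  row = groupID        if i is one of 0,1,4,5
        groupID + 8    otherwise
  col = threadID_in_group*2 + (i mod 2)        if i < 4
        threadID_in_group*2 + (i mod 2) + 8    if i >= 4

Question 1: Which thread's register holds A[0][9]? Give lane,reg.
0,5

r=0⇒gr=0,Rb=0  c=9⇒Cb=1,th=0,odd=1
L=0*4+0=0  i=1*4+0*2+1=5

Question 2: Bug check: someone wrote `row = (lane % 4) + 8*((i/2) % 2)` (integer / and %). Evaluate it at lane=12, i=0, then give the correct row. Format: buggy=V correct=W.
`(lane % 4) + 8*((i/2) % 2)`[12,0]→0
lane 12: G=3 (12/4), T=0 (12%4)
i=0: r=3+0=3, c=0*2+0+0=0
row: 0 vs 3

buggy=0 correct=3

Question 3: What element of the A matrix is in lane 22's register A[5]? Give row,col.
5,13

L=22→G=22>>2=5, T=22&3=2
[5]→row 5+0=5  col 2·2+1+8=13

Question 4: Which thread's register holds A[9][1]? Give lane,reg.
4,3

r: 9->gid=1,r8=1  c: 1->c8=0,tid=0,i&1=1
L=1*4+0=4  i=0*4+1*2+1=3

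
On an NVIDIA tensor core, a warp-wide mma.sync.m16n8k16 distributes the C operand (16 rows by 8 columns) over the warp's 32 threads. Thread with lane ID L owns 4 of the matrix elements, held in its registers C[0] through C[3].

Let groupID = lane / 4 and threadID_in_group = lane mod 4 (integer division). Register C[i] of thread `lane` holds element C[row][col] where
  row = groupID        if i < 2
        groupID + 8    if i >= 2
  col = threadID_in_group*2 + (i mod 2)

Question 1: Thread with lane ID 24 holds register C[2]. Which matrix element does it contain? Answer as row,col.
L=24->gid=24>>2=6, tid=24&3=0
[2]->row 6+8=14  col 0·2+0=0

14,0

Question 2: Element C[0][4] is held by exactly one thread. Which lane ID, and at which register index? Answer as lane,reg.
2,0

r:0=>grp=0,rB=0  c:4=>tig=2,lo=0
L=0*4+2=2  i=0*2+0=0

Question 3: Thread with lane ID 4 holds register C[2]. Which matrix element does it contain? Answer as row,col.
9,0

lane 4: gr=1 (4/4), th=0 (4%4)
i=2: r=1+8=9, c=0*2+0=0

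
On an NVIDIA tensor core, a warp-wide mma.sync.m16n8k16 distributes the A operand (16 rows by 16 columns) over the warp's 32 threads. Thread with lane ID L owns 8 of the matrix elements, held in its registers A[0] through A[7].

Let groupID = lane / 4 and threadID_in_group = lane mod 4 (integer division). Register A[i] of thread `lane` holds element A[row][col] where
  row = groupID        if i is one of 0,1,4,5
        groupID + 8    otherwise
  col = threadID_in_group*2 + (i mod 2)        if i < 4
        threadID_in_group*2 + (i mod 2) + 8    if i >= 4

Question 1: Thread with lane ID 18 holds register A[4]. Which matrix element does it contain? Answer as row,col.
L=18=>grp=18>>2=4, tig=18&3=2
[4]=>row 4+0=4  col 2·2+0+8=12

4,12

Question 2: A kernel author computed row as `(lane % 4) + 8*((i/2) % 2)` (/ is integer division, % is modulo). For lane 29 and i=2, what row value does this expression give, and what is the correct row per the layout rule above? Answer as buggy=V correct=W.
`(lane % 4) + 8*((i/2) % 2)`[29,2]⇒9
lane 29: gr=7 (29/4), th=1 (29%4)
i=2: r=7+8=15, c=1*2+0+0=2
row: 9 vs 15

buggy=9 correct=15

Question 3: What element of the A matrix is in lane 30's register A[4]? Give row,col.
7,12

lane 30: grp=7 (30/4), tig=2 (30%4)
i=4: r=7+0=7, c=2*2+0+8=12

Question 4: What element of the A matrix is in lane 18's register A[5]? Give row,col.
18: gid=4,tid=2
[5] (4+0,2*2+1+8) = (4,13)

4,13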